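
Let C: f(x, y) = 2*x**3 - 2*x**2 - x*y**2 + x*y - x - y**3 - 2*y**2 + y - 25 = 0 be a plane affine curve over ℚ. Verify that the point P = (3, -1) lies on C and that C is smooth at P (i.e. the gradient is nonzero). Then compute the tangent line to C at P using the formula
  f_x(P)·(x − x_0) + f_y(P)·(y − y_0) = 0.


Tangent line at P: 39*x + 11*y - 106 = 0.

Step 1: f(3, -1) = 0, so P lies on C.
Step 2: partial derivatives
  f_x(x, y) = 6*x**2 - 4*x - y**2 + y - 1, f_y(x, y) = -2*x*y + x - 3*y**2 - 4*y + 1.
  f_x(P) = 39, f_y(P) = 11 (gradient nonzero, so P is smooth).
Step 3: tangent line at P: 39·(x − 3) + 11·(y − -1) = 0.
Expanding: 39*x + 11*y - 106 = 0.


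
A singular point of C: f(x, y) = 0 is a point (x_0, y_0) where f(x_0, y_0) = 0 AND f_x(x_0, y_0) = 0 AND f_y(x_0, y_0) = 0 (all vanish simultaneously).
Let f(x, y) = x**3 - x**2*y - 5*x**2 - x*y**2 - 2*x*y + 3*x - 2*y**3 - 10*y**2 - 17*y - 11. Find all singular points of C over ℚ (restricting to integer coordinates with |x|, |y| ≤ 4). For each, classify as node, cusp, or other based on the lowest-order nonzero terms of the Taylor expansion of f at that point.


Singular points: {(1, -2)}; classification: cusp.

Compute partial derivatives:
  f_x = 3*x**2 - 2*x*y - 10*x - y**2 - 2*y + 3.
  f_y = -x**2 - 2*x*y - 2*x - 6*y**2 - 20*y - 17.
Scan x_0 ∈ {−4, ..., 4}. For each x_0, f_y(x_0, y) is a polynomial in y; find its integer roots y ∈ {−4, ..., 4}, then test f_x and f at those candidates.
  x = -4: f_y(-4, y) = -6*y**2 - 12*y - 25; no integer root y with |y| ≤ 4.
  x = -3: f_y(-3, y) = -6*y**2 - 14*y - 20; no integer root y with |y| ≤ 4.
  x = -2: f_y(-2, y) = -6*y**2 - 16*y - 17; no integer root y with |y| ≤ 4.
  x = -1: f_y(-1, y) = -6*y**2 - 18*y - 16; no integer root y with |y| ≤ 4.
  x = 0: f_y(0, y) = -6*y**2 - 20*y - 17; no integer root y with |y| ≤ 4.
  x = 1: f_y(1, y) = -6*y**2 - 22*y - 20; vanishes at y ∈ {-2}. (1, -2): f_x = 0, f = 0 — SINGULAR.
  x = 2: f_y(2, y) = -6*y**2 - 24*y - 25; no integer root y with |y| ≤ 4.
  x = 3: f_y(3, y) = -6*y**2 - 26*y - 32; no integer root y with |y| ≤ 4.
  x = 4: f_y(4, y) = -6*y**2 - 28*y - 41; no integer root y with |y| ≤ 4.
Only singular point on the grid: (1, -2).
Classify: substitute x = 1 + u, y = -2 + v and expand: f = u**3 - u**2*v - u*v**2 - 2*v**3 + v**2.
No constant or linear terms (consistent with a singular point). Quadratic part: v**2. Cubic part: u**3 - u**2*v - u*v**2 - 2*v**3.
The quadratic part v**2 is a perfect square, so there is a single (double) tangent line v = 0, i.e. y = -2. Restricting the cubic part to that line (v = 0) leaves u**3 ≠ 0, so f is not divisible by v and the branch is v² ≈ -u**3 to lowest order — this is a cusp.
Classification: cusp.


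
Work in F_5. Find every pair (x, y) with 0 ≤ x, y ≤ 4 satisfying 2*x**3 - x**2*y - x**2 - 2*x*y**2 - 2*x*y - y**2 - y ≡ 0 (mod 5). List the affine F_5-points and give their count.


Affine F_5-points: {(0, 0), (0, 4), (2, 3), (3, 0), (3, 2)}; count = 5.

For each of the 25 pairs (x, y) ∈ F_5², evaluate f(x, y) mod 5. Record the zeros.
  x = 0: [0↦0, 1↦3, 2↦4, 3↦3, 4↦0]  zeros at y ∈ {0, 4}
  x = 1: [0↦1, 1↦4, 2↦1, 3↦2, 4↦2]  zeros at y ∈ ∅
  x = 2: [0↦2, 1↦3, 2↦4, 3↦0, 4↦1]  zeros at y ∈ {3}
  x = 3: [0↦0, 1↦2, 2↦0, 3↦4, 4↦4]  zeros at y ∈ {0, 2}
  x = 4: [0↦2, 1↦3, 2↦1, 3↦1, 4↦3]  zeros at y ∈ ∅
Collecting zeros: affine points = {(0, 0), (0, 4), (2, 3), (3, 0), (3, 2)}.
Total count |C(F_5)_aff| = 5.


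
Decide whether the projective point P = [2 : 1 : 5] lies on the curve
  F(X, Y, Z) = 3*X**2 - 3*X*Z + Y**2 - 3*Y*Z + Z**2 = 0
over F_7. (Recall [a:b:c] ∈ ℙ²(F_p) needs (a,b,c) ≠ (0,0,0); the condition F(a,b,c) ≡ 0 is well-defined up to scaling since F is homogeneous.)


F(2,1,5) ≡ 0 (mod 7); P is on the curve.

Evaluate F(2, 1, 5) term-by-term (mod 7).
  3*X**2 ↦ 3·4·1·1 = 12
  -3*X*Z ↦ -3·2·1·5 = -30
  Y**2 ↦ 1·1·1·1 = 1
  -3*Y*Z ↦ -3·1·1·5 = -15
  Z**2 ↦ 1·1·1·25 = 25
Sum: F(2, 1, 5) = (12) + (-30) + (1) + (-15) + (25) = -7.
Reducing mod 7: -7 ≡ 0 (mod 7).
Since F(a, b, c) ≡ 0 (mod 7), P lies on the curve.


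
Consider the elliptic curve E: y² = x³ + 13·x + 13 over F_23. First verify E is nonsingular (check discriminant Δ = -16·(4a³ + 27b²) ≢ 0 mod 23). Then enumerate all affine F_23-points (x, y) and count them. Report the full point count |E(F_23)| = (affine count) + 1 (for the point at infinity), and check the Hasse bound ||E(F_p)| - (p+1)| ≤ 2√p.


Affine points = {(0, 6), (0, 17), (1, 2), (1, 21), (2, 1), (2, 22), (6, 10), (6, 13), (8, 10), (8, 13), (9, 10), (9, 13), (10, 4), (10, 19), (14, 8), (14, 15), (15, 8), (15, 15), (16, 4), (16, 19), (17, 8), (17, 15), (19, 9), (19, 14), (20, 4), (20, 19), (21, 5), (21, 18)}; affine count = 28; |E(F_23)| = 29.

Discriminant check: Δ ∝ 4a³ + 27b² = 4·13³ + 27·13² = 4·2197 + 27·169 ≡ 11 (mod 23). Nonzero ⇒ E is nonsingular.
For each x ∈ F_23, compute rhs = x³ + 13·x + 13 mod 23, then count y ∈ F_23 with y² ≡ rhs.
  x = 0: rhs = 13, matching y values: 6, 17 (2 points).
  x = 1: rhs = 4, matching y values: 2, 21 (2 points).
  x = 2: rhs = 1, matching y values: 1, 22 (2 points).
  x = 3: rhs = 10, matching y values: none (0 points).
  x = 4: rhs = 14, matching y values: none (0 points).
  x = 5: rhs = 19, matching y values: none (0 points).
  x = 6: rhs = 8, matching y values: 10, 13 (2 points).
  x = 7: rhs = 10, matching y values: none (0 points).
  x = 8: rhs = 8, matching y values: 10, 13 (2 points).
  x = 9: rhs = 8, matching y values: 10, 13 (2 points).
  x = 10: rhs = 16, matching y values: 4, 19 (2 points).
  x = 11: rhs = 15, matching y values: none (0 points).
  x = 12: rhs = 11, matching y values: none (0 points).
  x = 13: rhs = 10, matching y values: none (0 points).
  x = 14: rhs = 18, matching y values: 8, 15 (2 points).
  x = 15: rhs = 18, matching y values: 8, 15 (2 points).
  x = 16: rhs = 16, matching y values: 4, 19 (2 points).
  x = 17: rhs = 18, matching y values: 8, 15 (2 points).
  x = 18: rhs = 7, matching y values: none (0 points).
  x = 19: rhs = 12, matching y values: 9, 14 (2 points).
  x = 20: rhs = 16, matching y values: 4, 19 (2 points).
  x = 21: rhs = 2, matching y values: 5, 18 (2 points).
  x = 22: rhs = 22, matching y values: none (0 points).
Total affine count: 28.
Full point count |E(F_23)| = 28 + 1 = 29.
Hasse bound: |29 − (23+1)| = |5| = 5 ≤ 2√23 ≈ 9.5917 ✓.


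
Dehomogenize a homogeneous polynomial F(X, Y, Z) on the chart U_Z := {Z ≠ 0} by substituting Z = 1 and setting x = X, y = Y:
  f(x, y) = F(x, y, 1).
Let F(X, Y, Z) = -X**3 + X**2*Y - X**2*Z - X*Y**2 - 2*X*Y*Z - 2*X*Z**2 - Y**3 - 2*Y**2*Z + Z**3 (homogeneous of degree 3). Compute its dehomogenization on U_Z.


f(x, y) = -x**3 + x**2*y - x**2 - x*y**2 - 2*x*y - 2*x - y**3 - 2*y**2 + 1

On U_Z we set Z = 1. Each monomial c·X^i·Y^j·Z^k in F becomes c·x^i·y^j·1^k = c·x^i·y^j.
Substituting Z = 1: F(X, Y, 1) = -x**3 + x**2*y - x**2 - x*y**2 - 2*x*y - 2*x - y**3 - 2*y**2 + 1.
Note: deg(f) ≤ deg(F) = 3; strict inequality happens when F is divisible by Z (lost terms).


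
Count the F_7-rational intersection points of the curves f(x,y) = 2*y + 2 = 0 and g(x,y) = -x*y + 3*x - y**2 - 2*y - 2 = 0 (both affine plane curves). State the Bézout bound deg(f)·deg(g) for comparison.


Common zeros: {(2, 6)}; count = 1; Bézout bound = 2.

deg(f) = 1, deg(g) = 2, so Bézout bound = 2.
Scan x ∈ F_7. For each x, list the y ∈ F_7 with f(x, y) ≡ 0 and those with g(x, y) ≡ 0 (mod 7); the common zeros in that column are the intersection.
  x = 0: f ≡ 0 at y ∈ {6}; g ≡ 0 at y ∈ ∅; common: ∅.
  x = 1: f ≡ 0 at y ∈ {6}; g ≡ 0 at y ∈ ∅; common: ∅.
  x = 2: f ≡ 0 at y ∈ {6}; g ≡ 0 at y ∈ {4, 6}; common: {6}.
  x = 3: f ≡ 0 at y ∈ {6}; g ≡ 0 at y ∈ {0, 2}; common: ∅.
  x = 4: f ≡ 0 at y ∈ {6}; g ≡ 0 at y ∈ ∅; common: ∅.
  x = 5: f ≡ 0 at y ∈ {6}; g ≡ 0 at y ∈ ∅; common: ∅.
  x = 6: f ≡ 0 at y ∈ {6}; g ≡ 0 at y ∈ {1, 5}; common: ∅.
Collecting: common zeros = {(2, 6)}, so the count is 1.
Comparison with the Bézout bound: 1 ≤ 2 = deg(f)·deg(g), as expected for curves with no common component (the affine F_7-count falls short of the bound because intersections may lie at infinity, over extension fields, or carry multiplicity).


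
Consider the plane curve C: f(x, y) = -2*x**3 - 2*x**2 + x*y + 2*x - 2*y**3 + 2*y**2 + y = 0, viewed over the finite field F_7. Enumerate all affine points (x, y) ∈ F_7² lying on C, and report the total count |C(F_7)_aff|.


Affine F_7-points: {(0, 0), (1, 1), (1, 6), (4, 1), (5, 3), (6, 4)}; count = 6.

For each of the 49 pairs (x, y) ∈ F_7², evaluate f(x, y) mod 7. Record the zeros.
  x = 0: [0↦0, 1↦1, 2↦1, 3↦2, 4↦6, 5↦1, 6↦3]  zeros at y ∈ {0}
  x = 1: [0↦5, 1↦0, 2↦1, 3↦3, 4↦1, 5↦4, 6↦0]  zeros at y ∈ {1, 6}
  x = 2: [0↦1, 1↦4, 2↦6, 3↦2, 4↦1, 5↦5, 6↦2]  zeros at y ∈ ∅
  x = 3: [0↦4, 1↦1, 2↦4, 3↦1, 4↦1, 5↦6, 6↦4]  zeros at y ∈ ∅
  x = 4: [0↦2, 1↦0, 2↦4, 3↦2, 4↦3, 5↦2, 6↦1]  zeros at y ∈ {1}
  x = 5: [0↦4, 1↦3, 2↦1, 3↦0, 4↦2, 5↦2, 6↦2]  zeros at y ∈ {3}
  x = 6: [0↦5, 1↦5, 2↦4, 3↦4, 4↦0, 5↦1, 6↦2]  zeros at y ∈ {4}
Collecting zeros: affine points = {(0, 0), (1, 1), (1, 6), (4, 1), (5, 3), (6, 4)}.
Total count |C(F_7)_aff| = 6.


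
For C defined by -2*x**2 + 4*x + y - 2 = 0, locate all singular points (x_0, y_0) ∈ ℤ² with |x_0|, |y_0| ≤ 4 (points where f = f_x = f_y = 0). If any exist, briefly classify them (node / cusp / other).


No singular points in the scanned grid; C is smooth there.

Compute partial derivatives:
  f_x = 4 - 4*x.
  f_y = 1.
f_y = 1 is a nonzero constant, so f_y never vanishes: no point (x, y) can satisfy f = f_x = f_y = 0. In particular no (x, y) ∈ {−4, ..., 4}² is singular; the curve is smooth.


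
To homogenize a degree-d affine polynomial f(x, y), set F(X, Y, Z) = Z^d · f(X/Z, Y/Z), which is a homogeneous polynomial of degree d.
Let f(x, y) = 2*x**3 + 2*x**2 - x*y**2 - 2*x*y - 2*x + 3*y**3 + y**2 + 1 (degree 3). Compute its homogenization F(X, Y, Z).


F(X, Y, Z) = 2*X**3 + 2*X**2*Z - X*Y**2 - 2*X*Y*Z - 2*X*Z**2 + 3*Y**3 + Y**2*Z + Z**3

deg(f) = 3.
Substitute x = X/Z, y = Y/Z into f, then multiply by Z^3.
  monomial 2·x^3·y^0 ↦ 2·X^3·Y^0·Z^0.
  monomial 2·x^2·y^0 ↦ 2·X^2·Y^0·Z^1.
  monomial -1·x^1·y^2 ↦ -1·X^1·Y^2·Z^0.
  monomial -2·x^1·y^1 ↦ -2·X^1·Y^1·Z^1.
  monomial -2·x^1·y^0 ↦ -2·X^1·Y^0·Z^2.
  monomial 3·x^0·y^3 ↦ 3·X^0·Y^3·Z^0.
  monomial 1·x^0·y^2 ↦ 1·X^0·Y^2·Z^1.
  monomial 1·x^0·y^0 ↦ 1·X^0·Y^0·Z^3.
Collecting: F(X, Y, Z) = 2*X**3 + 2*X**2*Z - X*Y**2 - 2*X*Y*Z - 2*X*Z**2 + 3*Y**3 + Y**2*Z + Z**3.


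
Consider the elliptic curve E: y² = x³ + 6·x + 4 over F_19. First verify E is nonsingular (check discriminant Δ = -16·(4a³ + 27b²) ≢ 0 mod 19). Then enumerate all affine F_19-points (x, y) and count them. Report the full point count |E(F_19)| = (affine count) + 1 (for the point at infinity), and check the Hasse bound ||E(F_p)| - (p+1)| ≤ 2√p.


Affine points = {(0, 2), (0, 17), (1, 7), (1, 12), (2, 9), (2, 10), (3, 7), (3, 12), (4, 4), (4, 15), (5, 8), (5, 11), (6, 3), (6, 16), (7, 3), (7, 16), (10, 0), (14, 1), (14, 18), (15, 7), (15, 12), (16, 4), (16, 15), (18, 4), (18, 15)}; affine count = 25; |E(F_19)| = 26.

Discriminant check: Δ ∝ 4a³ + 27b² = 4·6³ + 27·4² = 4·216 + 27·16 ≡ 4 (mod 19). Nonzero ⇒ E is nonsingular.
For each x ∈ F_19, compute rhs = x³ + 6·x + 4 mod 19, then count y ∈ F_19 with y² ≡ rhs.
  x = 0: rhs = 4, matching y values: 2, 17 (2 points).
  x = 1: rhs = 11, matching y values: 7, 12 (2 points).
  x = 2: rhs = 5, matching y values: 9, 10 (2 points).
  x = 3: rhs = 11, matching y values: 7, 12 (2 points).
  x = 4: rhs = 16, matching y values: 4, 15 (2 points).
  x = 5: rhs = 7, matching y values: 8, 11 (2 points).
  x = 6: rhs = 9, matching y values: 3, 16 (2 points).
  x = 7: rhs = 9, matching y values: 3, 16 (2 points).
  x = 8: rhs = 13, matching y values: none (0 points).
  x = 9: rhs = 8, matching y values: none (0 points).
  x = 10: rhs = 0, matching y values: 0 (1 points).
  x = 11: rhs = 14, matching y values: none (0 points).
  x = 12: rhs = 18, matching y values: none (0 points).
  x = 13: rhs = 18, matching y values: none (0 points).
  x = 14: rhs = 1, matching y values: 1, 18 (2 points).
  x = 15: rhs = 11, matching y values: 7, 12 (2 points).
  x = 16: rhs = 16, matching y values: 4, 15 (2 points).
  x = 17: rhs = 3, matching y values: none (0 points).
  x = 18: rhs = 16, matching y values: 4, 15 (2 points).
Total affine count: 25.
Full point count |E(F_19)| = 25 + 1 = 26.
Hasse bound: |26 − (19+1)| = |6| = 6 ≤ 2√19 ≈ 8.7178 ✓.


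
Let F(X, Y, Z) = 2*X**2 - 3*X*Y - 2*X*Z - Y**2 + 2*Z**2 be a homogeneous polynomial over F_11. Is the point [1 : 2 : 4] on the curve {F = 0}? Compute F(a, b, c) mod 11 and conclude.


F(1,2,4) ≡ 5 (mod 11); P is NOT on the curve.

Evaluate F(1, 2, 4) term-by-term (mod 11).
  2*X**2 ↦ 2·1·1·1 = 2
  -3*X*Y ↦ -3·1·2·1 = -6
  -2*X*Z ↦ -2·1·1·4 = -8
  -Y**2 ↦ -1·1·4·1 = -4
  2*Z**2 ↦ 2·1·1·16 = 32
Sum: F(1, 2, 4) = (2) + (-6) + (-8) + (-4) + (32) = 16.
Reducing mod 11: 16 ≡ 5 (mod 11).
Since F(a, b, c) ≡ 5 ≠ 0 (mod 11), P does NOT lie on the curve.


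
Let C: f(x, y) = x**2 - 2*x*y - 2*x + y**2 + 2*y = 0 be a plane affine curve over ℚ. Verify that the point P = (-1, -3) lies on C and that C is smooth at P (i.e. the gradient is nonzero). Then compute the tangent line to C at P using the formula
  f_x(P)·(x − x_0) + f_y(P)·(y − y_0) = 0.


Tangent line at P: 2*x - 2*y - 4 = 0.

Step 1: f(-1, -3) = 0, so P lies on C.
Step 2: partial derivatives
  f_x(x, y) = 2*x - 2*y - 2, f_y(x, y) = -2*x + 2*y + 2.
  f_x(P) = 2, f_y(P) = -2 (gradient nonzero, so P is smooth).
Step 3: tangent line at P: 2·(x − -1) + -2·(y − -3) = 0.
Expanding: 2*x - 2*y - 4 = 0.


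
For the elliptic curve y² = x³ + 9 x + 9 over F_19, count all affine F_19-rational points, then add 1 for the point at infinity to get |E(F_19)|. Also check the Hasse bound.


Affine points = {(0, 3), (0, 16), (1, 0), (2, 4), (2, 15), (3, 5), (3, 14), (7, 4), (7, 15), (8, 2), (8, 17), (10, 4), (10, 15), (13, 9), (13, 10), (15, 2), (15, 17)}; affine count = 17; |E(F_19)| = 18.

Discriminant check: Δ ∝ 4a³ + 27b² = 4·9³ + 27·9² = 4·729 + 27·81 ≡ 11 (mod 19). Nonzero ⇒ E is nonsingular.
For each x ∈ F_19, compute rhs = x³ + 9·x + 9 mod 19, then count y ∈ F_19 with y² ≡ rhs.
  x = 0: rhs = 9, matching y values: 3, 16 (2 points).
  x = 1: rhs = 0, matching y values: 0 (1 points).
  x = 2: rhs = 16, matching y values: 4, 15 (2 points).
  x = 3: rhs = 6, matching y values: 5, 14 (2 points).
  x = 4: rhs = 14, matching y values: none (0 points).
  x = 5: rhs = 8, matching y values: none (0 points).
  x = 6: rhs = 13, matching y values: none (0 points).
  x = 7: rhs = 16, matching y values: 4, 15 (2 points).
  x = 8: rhs = 4, matching y values: 2, 17 (2 points).
  x = 9: rhs = 2, matching y values: none (0 points).
  x = 10: rhs = 16, matching y values: 4, 15 (2 points).
  x = 11: rhs = 14, matching y values: none (0 points).
  x = 12: rhs = 2, matching y values: none (0 points).
  x = 13: rhs = 5, matching y values: 9, 10 (2 points).
  x = 14: rhs = 10, matching y values: none (0 points).
  x = 15: rhs = 4, matching y values: 2, 17 (2 points).
  x = 16: rhs = 12, matching y values: none (0 points).
  x = 17: rhs = 2, matching y values: none (0 points).
  x = 18: rhs = 18, matching y values: none (0 points).
Total affine count: 17.
Full point count |E(F_19)| = 17 + 1 = 18.
Hasse bound: |18 − (19+1)| = |-2| = 2 ≤ 2√19 ≈ 8.7178 ✓.


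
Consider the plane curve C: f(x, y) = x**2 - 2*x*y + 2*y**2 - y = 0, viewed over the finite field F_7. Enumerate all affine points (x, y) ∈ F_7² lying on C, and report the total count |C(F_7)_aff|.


Affine F_7-points: {(0, 0), (0, 4), (1, 1), (1, 4), (2, 3), (4, 3), (4, 5), (6, 5)}; count = 8.

For each of the 49 pairs (x, y) ∈ F_7², evaluate f(x, y) mod 7. Record the zeros.
  x = 0: [0↦0, 1↦1, 2↦6, 3↦1, 4↦0, 5↦3, 6↦3]  zeros at y ∈ {0, 4}
  x = 1: [0↦1, 1↦0, 2↦3, 3↦3, 4↦0, 5↦1, 6↦6]  zeros at y ∈ {1, 4}
  x = 2: [0↦4, 1↦1, 2↦2, 3↦0, 4↦2, 5↦1, 6↦4]  zeros at y ∈ {3}
  x = 3: [0↦2, 1↦4, 2↦3, 3↦6, 4↦6, 5↦3, 6↦4]  zeros at y ∈ ∅
  x = 4: [0↦2, 1↦2, 2↦6, 3↦0, 4↦5, 5↦0, 6↦6]  zeros at y ∈ {3, 5}
  x = 5: [0↦4, 1↦2, 2↦4, 3↦3, 4↦6, 5↦6, 6↦3]  zeros at y ∈ ∅
  x = 6: [0↦1, 1↦4, 2↦4, 3↦1, 4↦2, 5↦0, 6↦2]  zeros at y ∈ {5}
Collecting zeros: affine points = {(0, 0), (0, 4), (1, 1), (1, 4), (2, 3), (4, 3), (4, 5), (6, 5)}.
Total count |C(F_7)_aff| = 8.


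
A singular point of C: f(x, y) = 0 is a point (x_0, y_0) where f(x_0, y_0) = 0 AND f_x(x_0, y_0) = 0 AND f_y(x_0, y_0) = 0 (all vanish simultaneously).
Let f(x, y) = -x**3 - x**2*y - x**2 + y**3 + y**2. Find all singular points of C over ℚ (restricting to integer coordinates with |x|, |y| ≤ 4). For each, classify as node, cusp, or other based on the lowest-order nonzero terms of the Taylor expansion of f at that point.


Singular points: {(0, 0)}; classification: node.

Compute partial derivatives:
  f_x = -3*x**2 - 2*x*y - 2*x.
  f_y = -x**2 + 3*y**2 + 2*y.
Scan x_0 ∈ {−4, ..., 4}. For each x_0, f_y(x_0, y) is a polynomial in y; find its integer roots y ∈ {−4, ..., 4}, then test f_x and f at those candidates.
  x = -4: f_y(-4, y) = 3*y**2 + 2*y - 16; vanishes at y ∈ {2}. (-4, 2): f_x = -24 ≠ 0.
  x = -3: f_y(-3, y) = 3*y**2 + 2*y - 9; no integer root y with |y| ≤ 4.
  x = -2: f_y(-2, y) = 3*y**2 + 2*y - 4; no integer root y with |y| ≤ 4.
  x = -1: f_y(-1, y) = 3*y**2 + 2*y - 1; vanishes at y ∈ {-1}. (-1, -1): f_x = -3 ≠ 0.
  x = 0: f_y(0, y) = 3*y**2 + 2*y; vanishes at y ∈ {0}. (0, 0): f_x = 0, f = 0 — SINGULAR.
  x = 1: f_y(1, y) = 3*y**2 + 2*y - 1; vanishes at y ∈ {-1}. (1, -1): f_x = -3 ≠ 0.
  x = 2: f_y(2, y) = 3*y**2 + 2*y - 4; no integer root y with |y| ≤ 4.
  x = 3: f_y(3, y) = 3*y**2 + 2*y - 9; no integer root y with |y| ≤ 4.
  x = 4: f_y(4, y) = 3*y**2 + 2*y - 16; vanishes at y ∈ {2}. (4, 2): f_x = -72 ≠ 0.
Only singular point on the grid: (0, 0).
Classify: substitute x = 0 + u, y = 0 + v and expand: f = -u**3 - u**2*v - u**2 + v**3 + v**2.
No constant or linear terms (consistent with a singular point). Quadratic part: -u**2 + v**2. Cubic part: -u**3 - u**2*v + v**3.
The quadratic part v**2 - u**2 = (v − u)(v + u) splits into two distinct linear factors, so there are two distinct tangent lines y − 0 = ±(x − 0) — this is a node (ordinary double point).
Classification: node.


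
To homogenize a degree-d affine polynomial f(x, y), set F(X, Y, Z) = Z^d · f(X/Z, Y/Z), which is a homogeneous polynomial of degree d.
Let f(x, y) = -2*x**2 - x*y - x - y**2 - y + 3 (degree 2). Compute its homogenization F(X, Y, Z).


F(X, Y, Z) = -2*X**2 - X*Y - X*Z - Y**2 - Y*Z + 3*Z**2

deg(f) = 2.
Substitute x = X/Z, y = Y/Z into f, then multiply by Z^2.
  monomial -2·x^2·y^0 ↦ -2·X^2·Y^0·Z^0.
  monomial -1·x^1·y^1 ↦ -1·X^1·Y^1·Z^0.
  monomial -1·x^1·y^0 ↦ -1·X^1·Y^0·Z^1.
  monomial -1·x^0·y^2 ↦ -1·X^0·Y^2·Z^0.
  monomial -1·x^0·y^1 ↦ -1·X^0·Y^1·Z^1.
  monomial 3·x^0·y^0 ↦ 3·X^0·Y^0·Z^2.
Collecting: F(X, Y, Z) = -2*X**2 - X*Y - X*Z - Y**2 - Y*Z + 3*Z**2.


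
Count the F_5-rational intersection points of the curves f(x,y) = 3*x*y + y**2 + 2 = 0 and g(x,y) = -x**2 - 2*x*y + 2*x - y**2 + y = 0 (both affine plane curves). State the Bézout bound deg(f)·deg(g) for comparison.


Common zeros: ∅; count = 0; Bézout bound = 4.

deg(f) = 2, deg(g) = 2, so Bézout bound = 4.
Scan x ∈ F_5. For each x, list the y ∈ F_5 with f(x, y) ≡ 0 and those with g(x, y) ≡ 0 (mod 5); the common zeros in that column are the intersection.
  x = 0: f ≡ 0 at y ∈ ∅; g ≡ 0 at y ∈ {0, 1}; common: ∅.
  x = 1: f ≡ 0 at y ∈ {3, 4}; g ≡ 0 at y ∈ {2}; common: ∅.
  x = 2: f ≡ 0 at y ∈ ∅; g ≡ 0 at y ∈ {0, 2}; common: ∅.
  x = 3: f ≡ 0 at y ∈ ∅; g ≡ 0 at y ∈ ∅; common: ∅.
  x = 4: f ≡ 0 at y ∈ {1, 2}; g ≡ 0 at y ∈ ∅; common: ∅.
Collecting: common zeros = ∅, so the count is 0.
Comparison with the Bézout bound: 0 ≤ 4 = deg(f)·deg(g), as expected for curves with no common component (the affine F_5-count falls short of the bound because intersections may lie at infinity, over extension fields, or carry multiplicity).


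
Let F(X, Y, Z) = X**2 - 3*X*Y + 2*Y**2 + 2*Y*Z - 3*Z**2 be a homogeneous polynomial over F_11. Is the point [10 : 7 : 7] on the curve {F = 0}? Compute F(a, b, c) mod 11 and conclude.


F(10,7,7) ≡ 5 (mod 11); P is NOT on the curve.

Evaluate F(10, 7, 7) term-by-term (mod 11).
  X**2 ↦ 1·100·1·1 = 100
  -3*X*Y ↦ -3·10·7·1 = -210
  2*Y**2 ↦ 2·1·49·1 = 98
  2*Y*Z ↦ 2·1·7·7 = 98
  -3*Z**2 ↦ -3·1·1·49 = -147
Sum: F(10, 7, 7) = (100) + (-210) + (98) + (98) + (-147) = -61.
Reducing mod 11: -61 ≡ 5 (mod 11).
Since F(a, b, c) ≡ 5 ≠ 0 (mod 11), P does NOT lie on the curve.


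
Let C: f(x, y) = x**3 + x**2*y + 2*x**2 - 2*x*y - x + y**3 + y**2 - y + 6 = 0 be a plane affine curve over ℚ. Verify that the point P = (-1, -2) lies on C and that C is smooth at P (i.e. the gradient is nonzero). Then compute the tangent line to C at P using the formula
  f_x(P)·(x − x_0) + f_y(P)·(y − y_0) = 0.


Tangent line at P: 6*x + 10*y + 26 = 0.

Step 1: f(-1, -2) = 0, so P lies on C.
Step 2: partial derivatives
  f_x(x, y) = 3*x**2 + 2*x*y + 4*x - 2*y - 1, f_y(x, y) = x**2 - 2*x + 3*y**2 + 2*y - 1.
  f_x(P) = 6, f_y(P) = 10 (gradient nonzero, so P is smooth).
Step 3: tangent line at P: 6·(x − -1) + 10·(y − -2) = 0.
Expanding: 6*x + 10*y + 26 = 0.


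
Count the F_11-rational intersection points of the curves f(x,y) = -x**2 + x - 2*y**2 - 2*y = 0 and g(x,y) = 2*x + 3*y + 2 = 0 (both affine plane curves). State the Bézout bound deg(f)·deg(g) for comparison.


Common zeros: {(5, 7)}; count = 1; Bézout bound = 2.

deg(f) = 2, deg(g) = 1, so Bézout bound = 2.
Scan x ∈ F_11. For each x, list the y ∈ F_11 with f(x, y) ≡ 0 and those with g(x, y) ≡ 0 (mod 11); the common zeros in that column are the intersection.
  x = 0: f ≡ 0 at y ∈ {0, 10}; g ≡ 0 at y ∈ {3}; common: ∅.
  x = 1: f ≡ 0 at y ∈ {0, 10}; g ≡ 0 at y ∈ {6}; common: ∅.
  x = 2: f ≡ 0 at y ∈ ∅; g ≡ 0 at y ∈ {9}; common: ∅.
  x = 3: f ≡ 0 at y ∈ {5}; g ≡ 0 at y ∈ {1}; common: ∅.
  x = 4: f ≡ 0 at y ∈ ∅; g ≡ 0 at y ∈ {4}; common: ∅.
  x = 5: f ≡ 0 at y ∈ {3, 7}; g ≡ 0 at y ∈ {7}; common: {7}.
  x = 6: f ≡ 0 at y ∈ ∅; g ≡ 0 at y ∈ {10}; common: ∅.
  x = 7: f ≡ 0 at y ∈ {3, 7}; g ≡ 0 at y ∈ {2}; common: ∅.
  x = 8: f ≡ 0 at y ∈ ∅; g ≡ 0 at y ∈ {5}; common: ∅.
  x = 9: f ≡ 0 at y ∈ {5}; g ≡ 0 at y ∈ {8}; common: ∅.
  x = 10: f ≡ 0 at y ∈ ∅; g ≡ 0 at y ∈ {0}; common: ∅.
Collecting: common zeros = {(5, 7)}, so the count is 1.
Comparison with the Bézout bound: 1 ≤ 2 = deg(f)·deg(g), as expected for curves with no common component (the affine F_11-count falls short of the bound because intersections may lie at infinity, over extension fields, or carry multiplicity).


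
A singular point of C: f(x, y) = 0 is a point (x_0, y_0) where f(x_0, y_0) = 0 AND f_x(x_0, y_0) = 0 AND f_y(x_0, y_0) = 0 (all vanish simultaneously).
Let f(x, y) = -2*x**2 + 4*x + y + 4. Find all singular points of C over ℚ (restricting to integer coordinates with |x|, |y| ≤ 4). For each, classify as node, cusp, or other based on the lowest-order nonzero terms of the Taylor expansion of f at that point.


No singular points in the scanned grid; C is smooth there.

Compute partial derivatives:
  f_x = 4 - 4*x.
  f_y = 1.
f_y = 1 is a nonzero constant, so f_y never vanishes: no point (x, y) can satisfy f = f_x = f_y = 0. In particular no (x, y) ∈ {−4, ..., 4}² is singular; the curve is smooth.


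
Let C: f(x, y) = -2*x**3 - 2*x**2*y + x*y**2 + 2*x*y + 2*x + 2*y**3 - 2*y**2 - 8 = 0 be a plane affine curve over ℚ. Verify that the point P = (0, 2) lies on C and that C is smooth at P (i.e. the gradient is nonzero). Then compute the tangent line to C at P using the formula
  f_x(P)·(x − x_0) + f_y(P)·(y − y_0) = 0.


Tangent line at P: 10*x + 16*y - 32 = 0.

Step 1: f(0, 2) = 0, so P lies on C.
Step 2: partial derivatives
  f_x(x, y) = -6*x**2 - 4*x*y + y**2 + 2*y + 2, f_y(x, y) = -2*x**2 + 2*x*y + 2*x + 6*y**2 - 4*y.
  f_x(P) = 10, f_y(P) = 16 (gradient nonzero, so P is smooth).
Step 3: tangent line at P: 10·(x − 0) + 16·(y − 2) = 0.
Expanding: 10*x + 16*y - 32 = 0.


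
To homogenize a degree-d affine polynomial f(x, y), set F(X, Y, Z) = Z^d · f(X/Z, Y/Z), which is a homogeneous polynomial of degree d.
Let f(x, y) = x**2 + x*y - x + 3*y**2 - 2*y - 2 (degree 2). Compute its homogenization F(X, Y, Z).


F(X, Y, Z) = X**2 + X*Y - X*Z + 3*Y**2 - 2*Y*Z - 2*Z**2

deg(f) = 2.
Substitute x = X/Z, y = Y/Z into f, then multiply by Z^2.
  monomial 1·x^2·y^0 ↦ 1·X^2·Y^0·Z^0.
  monomial 1·x^1·y^1 ↦ 1·X^1·Y^1·Z^0.
  monomial -1·x^1·y^0 ↦ -1·X^1·Y^0·Z^1.
  monomial 3·x^0·y^2 ↦ 3·X^0·Y^2·Z^0.
  monomial -2·x^0·y^1 ↦ -2·X^0·Y^1·Z^1.
  monomial -2·x^0·y^0 ↦ -2·X^0·Y^0·Z^2.
Collecting: F(X, Y, Z) = X**2 + X*Y - X*Z + 3*Y**2 - 2*Y*Z - 2*Z**2.


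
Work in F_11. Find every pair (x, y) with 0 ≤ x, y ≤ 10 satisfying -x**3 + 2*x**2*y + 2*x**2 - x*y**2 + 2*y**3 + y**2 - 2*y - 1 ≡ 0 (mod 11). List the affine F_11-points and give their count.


Affine F_11-points: {(0, 1), (0, 5), (0, 10), (1, 0), (2, 9), (3, 9), (4, 0), (4, 9), (6, 5), (7, 1), (8, 0), (8, 1), (8, 8), (9, 2), (10, 6)}; count = 15.

For each of the 121 pairs (x, y) ∈ F_11², evaluate f(x, y) mod 11. Record the zeros.
  x = 0: [0↦10, 1↦0, 2↦4, 3↦1, 4↦3, 5↦0, 6↦4, 7↦5, 8↦4, 9↦2, 10↦0]  zeros at y ∈ {1, 5, 10}
  x = 1: [0↦0, 1↦2, 2↦5, 3↦10, 4↦7, 5↦8, 6↦3, 7↦4, 8↦1, 9↦6, 10↦9]  zeros at y ∈ {0}
  x = 2: [0↦10, 1↦6, 2↦1, 3↦7, 4↦3, 5↦1, 6↦2, 7↦7, 8↦6, 9↦0, 10↦1]  zeros at y ∈ {9}
  x = 3: [0↦1, 1↦6, 2↦8, 3↦8, 4↦7, 5↦6, 6↦6, 7↦8, 8↦2, 9↦0, 10↦3]  zeros at y ∈ {9}
  x = 4: [0↦0, 1↦7, 2↦9, 3↦7, 4↦2, 5↦6, 6↦9, 7↦1, 8↦5, 9↦0, 10↦9]  zeros at y ∈ {0, 9}
  x = 5: [0↦1, 1↦3, 2↦9, 3↦9, 4↦4, 5↦6, 6↦5, 7↦2, 8↦9, 9↦5, 10↦2]  zeros at y ∈ ∅
  x = 6: [0↦9, 1↦10, 2↦2, 3↦8, 4↦7, 5↦0, 6↦10, 7↦5, 8↦8, 9↦9, 10↦9]  zeros at y ∈ {5}
  x = 7: [0↦7, 1↦0, 2↦4, 3↦9, 4↦5, 5↦4, 6↦7, 7↦4, 8↦7, 9↦6, 10↦2]  zeros at y ∈ {1}
  x = 8: [0↦0, 1↦0, 2↦9, 3↦6, 4↦3, 5↦1, 6↦1, 7↦4, 8↦0, 9↦1, 10↦8]  zeros at y ∈ {0, 1, 8}
  x = 9: [0↦4, 1↦4, 2↦0, 3↦4, 4↦6, 5↦7, 6↦8, 7↦10, 8↦3, 9↦10, 10↦10]  zeros at y ∈ {2}
  x = 10: [0↦2, 1↦6, 2↦4, 3↦8, 4↦8, 5↦5, 6↦0, 7↦5, 8↦10, 9↦5, 10↦2]  zeros at y ∈ {6}
Collecting zeros: affine points = {(0, 1), (0, 5), (0, 10), (1, 0), (2, 9), (3, 9), (4, 0), (4, 9), (6, 5), (7, 1), (8, 0), (8, 1), (8, 8), (9, 2), (10, 6)}.
Total count |C(F_11)_aff| = 15.


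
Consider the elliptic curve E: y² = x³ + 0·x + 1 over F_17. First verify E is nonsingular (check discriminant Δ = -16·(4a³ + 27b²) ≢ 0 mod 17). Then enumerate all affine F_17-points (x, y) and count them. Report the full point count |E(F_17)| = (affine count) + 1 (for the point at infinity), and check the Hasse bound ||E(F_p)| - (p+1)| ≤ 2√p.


Affine points = {(0, 1), (0, 16), (1, 6), (1, 11), (2, 3), (2, 14), (6, 8), (6, 9), (7, 2), (7, 15), (9, 4), (9, 13), (10, 7), (10, 10), (14, 5), (14, 12), (16, 0)}; affine count = 17; |E(F_17)| = 18.

Discriminant check: Δ ∝ 4a³ + 27b² = 4·0³ + 27·1² = 4·0 + 27·1 ≡ 10 (mod 17). Nonzero ⇒ E is nonsingular.
For each x ∈ F_17, compute rhs = x³ + 0·x + 1 mod 17, then count y ∈ F_17 with y² ≡ rhs.
  x = 0: rhs = 1, matching y values: 1, 16 (2 points).
  x = 1: rhs = 2, matching y values: 6, 11 (2 points).
  x = 2: rhs = 9, matching y values: 3, 14 (2 points).
  x = 3: rhs = 11, matching y values: none (0 points).
  x = 4: rhs = 14, matching y values: none (0 points).
  x = 5: rhs = 7, matching y values: none (0 points).
  x = 6: rhs = 13, matching y values: 8, 9 (2 points).
  x = 7: rhs = 4, matching y values: 2, 15 (2 points).
  x = 8: rhs = 3, matching y values: none (0 points).
  x = 9: rhs = 16, matching y values: 4, 13 (2 points).
  x = 10: rhs = 15, matching y values: 7, 10 (2 points).
  x = 11: rhs = 6, matching y values: none (0 points).
  x = 12: rhs = 12, matching y values: none (0 points).
  x = 13: rhs = 5, matching y values: none (0 points).
  x = 14: rhs = 8, matching y values: 5, 12 (2 points).
  x = 15: rhs = 10, matching y values: none (0 points).
  x = 16: rhs = 0, matching y values: 0 (1 points).
Total affine count: 17.
Full point count |E(F_17)| = 17 + 1 = 18.
Hasse bound: |18 − (17+1)| = |0| = 0 ≤ 2√17 ≈ 8.2462 ✓.


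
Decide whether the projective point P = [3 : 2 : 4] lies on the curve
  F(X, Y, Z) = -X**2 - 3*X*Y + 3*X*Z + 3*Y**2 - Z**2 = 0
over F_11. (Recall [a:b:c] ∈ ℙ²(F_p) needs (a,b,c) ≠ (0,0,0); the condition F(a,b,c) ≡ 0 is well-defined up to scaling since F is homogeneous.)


F(3,2,4) ≡ 5 (mod 11); P is NOT on the curve.

Evaluate F(3, 2, 4) term-by-term (mod 11).
  -X**2 ↦ -1·9·1·1 = -9
  -3*X*Y ↦ -3·3·2·1 = -18
  3*X*Z ↦ 3·3·1·4 = 36
  3*Y**2 ↦ 3·1·4·1 = 12
  -Z**2 ↦ -1·1·1·16 = -16
Sum: F(3, 2, 4) = (-9) + (-18) + (36) + (12) + (-16) = 5.
Reducing mod 11: 5 ≡ 5 (mod 11).
Since F(a, b, c) ≡ 5 ≠ 0 (mod 11), P does NOT lie on the curve.


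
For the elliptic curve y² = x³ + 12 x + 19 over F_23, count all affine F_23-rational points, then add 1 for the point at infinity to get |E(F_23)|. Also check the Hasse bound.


Affine points = {(1, 3), (1, 20), (3, 6), (3, 17), (4, 4), (4, 19), (6, 10), (6, 13), (7, 3), (7, 20), (8, 11), (8, 12), (10, 9), (10, 14), (13, 7), (13, 16), (15, 3), (15, 20), (16, 11), (16, 12), (18, 8), (18, 15), (20, 5), (20, 18), (22, 11), (22, 12)}; affine count = 26; |E(F_23)| = 27.

Discriminant check: Δ ∝ 4a³ + 27b² = 4·12³ + 27·19² = 4·1728 + 27·361 ≡ 7 (mod 23). Nonzero ⇒ E is nonsingular.
For each x ∈ F_23, compute rhs = x³ + 12·x + 19 mod 23, then count y ∈ F_23 with y² ≡ rhs.
  x = 0: rhs = 19, matching y values: none (0 points).
  x = 1: rhs = 9, matching y values: 3, 20 (2 points).
  x = 2: rhs = 5, matching y values: none (0 points).
  x = 3: rhs = 13, matching y values: 6, 17 (2 points).
  x = 4: rhs = 16, matching y values: 4, 19 (2 points).
  x = 5: rhs = 20, matching y values: none (0 points).
  x = 6: rhs = 8, matching y values: 10, 13 (2 points).
  x = 7: rhs = 9, matching y values: 3, 20 (2 points).
  x = 8: rhs = 6, matching y values: 11, 12 (2 points).
  x = 9: rhs = 5, matching y values: none (0 points).
  x = 10: rhs = 12, matching y values: 9, 14 (2 points).
  x = 11: rhs = 10, matching y values: none (0 points).
  x = 12: rhs = 5, matching y values: none (0 points).
  x = 13: rhs = 3, matching y values: 7, 16 (2 points).
  x = 14: rhs = 10, matching y values: none (0 points).
  x = 15: rhs = 9, matching y values: 3, 20 (2 points).
  x = 16: rhs = 6, matching y values: 11, 12 (2 points).
  x = 17: rhs = 7, matching y values: none (0 points).
  x = 18: rhs = 18, matching y values: 8, 15 (2 points).
  x = 19: rhs = 22, matching y values: none (0 points).
  x = 20: rhs = 2, matching y values: 5, 18 (2 points).
  x = 21: rhs = 10, matching y values: none (0 points).
  x = 22: rhs = 6, matching y values: 11, 12 (2 points).
Total affine count: 26.
Full point count |E(F_23)| = 26 + 1 = 27.
Hasse bound: |27 − (23+1)| = |3| = 3 ≤ 2√23 ≈ 9.5917 ✓.


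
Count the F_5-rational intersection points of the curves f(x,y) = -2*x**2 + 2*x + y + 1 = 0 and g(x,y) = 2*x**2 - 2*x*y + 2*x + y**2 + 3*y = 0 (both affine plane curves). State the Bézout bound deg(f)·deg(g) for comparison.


Common zeros: ∅; count = 0; Bézout bound = 4.

deg(f) = 2, deg(g) = 2, so Bézout bound = 4.
Scan x ∈ F_5. For each x, list the y ∈ F_5 with f(x, y) ≡ 0 and those with g(x, y) ≡ 0 (mod 5); the common zeros in that column are the intersection.
  x = 0: f ≡ 0 at y ∈ {4}; g ≡ 0 at y ∈ {0, 2}; common: ∅.
  x = 1: f ≡ 0 at y ∈ {4}; g ≡ 0 at y ∈ {2}; common: ∅.
  x = 2: f ≡ 0 at y ∈ {3}; g ≡ 0 at y ∈ ∅; common: ∅.
  x = 3: f ≡ 0 at y ∈ {1}; g ≡ 0 at y ∈ ∅; common: ∅.
  x = 4: f ≡ 0 at y ∈ {3}; g ≡ 0 at y ∈ {0}; common: ∅.
Collecting: common zeros = ∅, so the count is 0.
Comparison with the Bézout bound: 0 ≤ 4 = deg(f)·deg(g), as expected for curves with no common component (the affine F_5-count falls short of the bound because intersections may lie at infinity, over extension fields, or carry multiplicity).


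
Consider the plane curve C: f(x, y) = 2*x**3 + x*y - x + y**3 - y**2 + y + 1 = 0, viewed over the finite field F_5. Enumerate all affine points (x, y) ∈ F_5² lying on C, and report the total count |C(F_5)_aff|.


Affine F_5-points: {(1, 2), (2, 0), (2, 2), (2, 4), (4, 0), (4, 1)}; count = 6.

For each of the 25 pairs (x, y) ∈ F_5², evaluate f(x, y) mod 5. Record the zeros.
  x = 0: [0↦1, 1↦2, 2↦2, 3↦2, 4↦3]  zeros at y ∈ ∅
  x = 1: [0↦2, 1↦4, 2↦0, 3↦1, 4↦3]  zeros at y ∈ {2}
  x = 2: [0↦0, 1↦3, 2↦0, 3↦2, 4↦0]  zeros at y ∈ {0, 2, 4}
  x = 3: [0↦2, 1↦1, 2↦4, 3↦2, 4↦1]  zeros at y ∈ ∅
  x = 4: [0↦0, 1↦0, 2↦4, 3↦3, 4↦3]  zeros at y ∈ {0, 1}
Collecting zeros: affine points = {(1, 2), (2, 0), (2, 2), (2, 4), (4, 0), (4, 1)}.
Total count |C(F_5)_aff| = 6.


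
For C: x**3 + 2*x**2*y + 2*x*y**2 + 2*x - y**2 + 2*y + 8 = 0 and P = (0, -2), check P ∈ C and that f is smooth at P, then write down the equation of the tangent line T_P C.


Tangent line at P: 10*x + 6*y + 12 = 0.

Step 1: f(0, -2) = 0, so P lies on C.
Step 2: partial derivatives
  f_x(x, y) = 3*x**2 + 4*x*y + 2*y**2 + 2, f_y(x, y) = 2*x**2 + 4*x*y - 2*y + 2.
  f_x(P) = 10, f_y(P) = 6 (gradient nonzero, so P is smooth).
Step 3: tangent line at P: 10·(x − 0) + 6·(y − -2) = 0.
Expanding: 10*x + 6*y + 12 = 0.


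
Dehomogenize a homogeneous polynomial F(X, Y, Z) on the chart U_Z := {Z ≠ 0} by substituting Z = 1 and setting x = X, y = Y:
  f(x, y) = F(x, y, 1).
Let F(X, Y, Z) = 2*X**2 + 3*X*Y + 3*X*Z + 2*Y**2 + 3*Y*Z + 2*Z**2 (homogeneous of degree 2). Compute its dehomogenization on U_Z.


f(x, y) = 2*x**2 + 3*x*y + 3*x + 2*y**2 + 3*y + 2

On U_Z we set Z = 1. Each monomial c·X^i·Y^j·Z^k in F becomes c·x^i·y^j·1^k = c·x^i·y^j.
Substituting Z = 1: F(X, Y, 1) = 2*x**2 + 3*x*y + 3*x + 2*y**2 + 3*y + 2.
Note: deg(f) ≤ deg(F) = 2; strict inequality happens when F is divisible by Z (lost terms).


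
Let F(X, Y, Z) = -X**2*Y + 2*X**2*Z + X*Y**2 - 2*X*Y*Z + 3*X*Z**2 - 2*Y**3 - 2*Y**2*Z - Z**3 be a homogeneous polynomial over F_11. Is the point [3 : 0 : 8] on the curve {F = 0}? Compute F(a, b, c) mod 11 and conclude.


F(3,0,8) ≡ 10 (mod 11); P is NOT on the curve.

Evaluate F(3, 0, 8) term-by-term (mod 11).
  -X**2*Y ↦ -1·9·0·1 = 0
  2*X**2*Z ↦ 2·9·1·8 = 144
  X*Y**2 ↦ 1·3·0·1 = 0
  -2*X*Y*Z ↦ -2·3·0·8 = 0
  3*X*Z**2 ↦ 3·3·1·64 = 576
  -2*Y**3 ↦ -2·1·0·1 = 0
  -2*Y**2*Z ↦ -2·1·0·8 = 0
  -Z**3 ↦ -1·1·1·512 = -512
Sum: F(3, 0, 8) = (0) + (144) + (0) + (0) + (576) + (0) + (0) + (-512) = 208.
Reducing mod 11: 208 ≡ 10 (mod 11).
Since F(a, b, c) ≡ 10 ≠ 0 (mod 11), P does NOT lie on the curve.


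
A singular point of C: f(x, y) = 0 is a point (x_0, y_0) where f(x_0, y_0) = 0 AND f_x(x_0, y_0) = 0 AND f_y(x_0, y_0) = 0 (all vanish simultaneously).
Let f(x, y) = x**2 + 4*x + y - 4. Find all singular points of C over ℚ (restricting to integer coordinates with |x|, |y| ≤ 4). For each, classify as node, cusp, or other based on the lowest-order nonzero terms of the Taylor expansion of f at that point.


No singular points in the scanned grid; C is smooth there.

Compute partial derivatives:
  f_x = 2*x + 4.
  f_y = 1.
f_y = 1 is a nonzero constant, so f_y never vanishes: no point (x, y) can satisfy f = f_x = f_y = 0. In particular no (x, y) ∈ {−4, ..., 4}² is singular; the curve is smooth.


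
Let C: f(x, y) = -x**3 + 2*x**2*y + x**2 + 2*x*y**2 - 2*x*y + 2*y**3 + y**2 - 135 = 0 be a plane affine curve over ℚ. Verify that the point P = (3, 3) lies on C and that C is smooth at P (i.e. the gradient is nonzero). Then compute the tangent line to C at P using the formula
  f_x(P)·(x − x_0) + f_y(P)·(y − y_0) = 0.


Tangent line at P: 27*x + 108*y - 405 = 0.

Step 1: f(3, 3) = 0, so P lies on C.
Step 2: partial derivatives
  f_x(x, y) = -3*x**2 + 4*x*y + 2*x + 2*y**2 - 2*y, f_y(x, y) = 2*x**2 + 4*x*y - 2*x + 6*y**2 + 2*y.
  f_x(P) = 27, f_y(P) = 108 (gradient nonzero, so P is smooth).
Step 3: tangent line at P: 27·(x − 3) + 108·(y − 3) = 0.
Expanding: 27*x + 108*y - 405 = 0.


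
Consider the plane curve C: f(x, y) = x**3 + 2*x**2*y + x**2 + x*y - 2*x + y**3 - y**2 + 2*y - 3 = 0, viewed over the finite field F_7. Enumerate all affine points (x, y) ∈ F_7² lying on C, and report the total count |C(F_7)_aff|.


Affine F_7-points: {(0, 3), (0, 6), (3, 2), (5, 4)}; count = 4.

For each of the 49 pairs (x, y) ∈ F_7², evaluate f(x, y) mod 7. Record the zeros.
  x = 0: [0↦4, 1↦6, 2↦5, 3↦0, 4↦4, 5↦2, 6↦0]  zeros at y ∈ {3, 6}
  x = 1: [0↦4, 1↦2, 2↦4, 3↦2, 4↦2, 5↦3, 6↦4]  zeros at y ∈ ∅
  x = 2: [0↦5, 1↦3, 2↦5, 3↦3, 4↦3, 5↦4, 6↦5]  zeros at y ∈ ∅
  x = 3: [0↦6, 1↦1, 2↦0, 3↦2, 4↦6, 5↦4, 6↦2]  zeros at y ∈ {2}
  x = 4: [0↦6, 1↦2, 2↦2, 3↦5, 4↦3, 5↦2, 6↦1]  zeros at y ∈ ∅
  x = 5: [0↦4, 1↦5, 2↦3, 3↦4, 4↦0, 5↦4, 6↦1]  zeros at y ∈ {4}
  x = 6: [0↦6, 1↦2, 2↦2, 3↦5, 4↦3, 5↦2, 6↦1]  zeros at y ∈ ∅
Collecting zeros: affine points = {(0, 3), (0, 6), (3, 2), (5, 4)}.
Total count |C(F_7)_aff| = 4.


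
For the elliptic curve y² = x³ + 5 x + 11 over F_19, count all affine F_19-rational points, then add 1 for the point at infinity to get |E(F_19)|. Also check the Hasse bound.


Affine points = {(0, 7), (0, 12), (1, 6), (1, 13), (4, 0), (5, 3), (5, 16), (7, 3), (7, 16), (9, 5), (9, 14), (10, 4), (10, 15), (16, 8), (16, 11), (18, 9), (18, 10)}; affine count = 17; |E(F_19)| = 18.

Discriminant check: Δ ∝ 4a³ + 27b² = 4·5³ + 27·11² = 4·125 + 27·121 ≡ 5 (mod 19). Nonzero ⇒ E is nonsingular.
For each x ∈ F_19, compute rhs = x³ + 5·x + 11 mod 19, then count y ∈ F_19 with y² ≡ rhs.
  x = 0: rhs = 11, matching y values: 7, 12 (2 points).
  x = 1: rhs = 17, matching y values: 6, 13 (2 points).
  x = 2: rhs = 10, matching y values: none (0 points).
  x = 3: rhs = 15, matching y values: none (0 points).
  x = 4: rhs = 0, matching y values: 0 (1 points).
  x = 5: rhs = 9, matching y values: 3, 16 (2 points).
  x = 6: rhs = 10, matching y values: none (0 points).
  x = 7: rhs = 9, matching y values: 3, 16 (2 points).
  x = 8: rhs = 12, matching y values: none (0 points).
  x = 9: rhs = 6, matching y values: 5, 14 (2 points).
  x = 10: rhs = 16, matching y values: 4, 15 (2 points).
  x = 11: rhs = 10, matching y values: none (0 points).
  x = 12: rhs = 13, matching y values: none (0 points).
  x = 13: rhs = 12, matching y values: none (0 points).
  x = 14: rhs = 13, matching y values: none (0 points).
  x = 15: rhs = 3, matching y values: none (0 points).
  x = 16: rhs = 7, matching y values: 8, 11 (2 points).
  x = 17: rhs = 12, matching y values: none (0 points).
  x = 18: rhs = 5, matching y values: 9, 10 (2 points).
Total affine count: 17.
Full point count |E(F_19)| = 17 + 1 = 18.
Hasse bound: |18 − (19+1)| = |-2| = 2 ≤ 2√19 ≈ 8.7178 ✓.


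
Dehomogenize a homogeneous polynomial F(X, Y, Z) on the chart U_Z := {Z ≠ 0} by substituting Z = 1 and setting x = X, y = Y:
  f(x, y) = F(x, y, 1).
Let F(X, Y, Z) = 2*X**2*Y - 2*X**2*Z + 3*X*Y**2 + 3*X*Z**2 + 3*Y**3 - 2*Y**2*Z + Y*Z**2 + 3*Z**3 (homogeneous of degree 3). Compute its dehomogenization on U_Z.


f(x, y) = 2*x**2*y - 2*x**2 + 3*x*y**2 + 3*x + 3*y**3 - 2*y**2 + y + 3

On U_Z we set Z = 1. Each monomial c·X^i·Y^j·Z^k in F becomes c·x^i·y^j·1^k = c·x^i·y^j.
Substituting Z = 1: F(X, Y, 1) = 2*x**2*y - 2*x**2 + 3*x*y**2 + 3*x + 3*y**3 - 2*y**2 + y + 3.
Note: deg(f) ≤ deg(F) = 3; strict inequality happens when F is divisible by Z (lost terms).
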